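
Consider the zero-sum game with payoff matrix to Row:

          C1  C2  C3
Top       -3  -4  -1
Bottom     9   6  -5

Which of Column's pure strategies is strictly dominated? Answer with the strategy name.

C2 holds Row's payoff strictly below C1 in every row: -4 < -3, 6 < 9.
So C1 is strictly dominated for Column.

C1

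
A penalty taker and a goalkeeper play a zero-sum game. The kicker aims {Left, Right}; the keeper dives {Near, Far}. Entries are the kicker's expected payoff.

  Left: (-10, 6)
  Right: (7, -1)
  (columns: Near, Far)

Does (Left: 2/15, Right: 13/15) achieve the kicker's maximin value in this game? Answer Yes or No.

Against Near this mix gives (2/15)·(-10) + (13/15)·7 = 71/15.
Against Far this mix gives (2/15)·6 + (13/15)·(-1) = -1/15.
The keeper will play Far, holding the kicker to -1/15. Shifting weight toward the row that does better against Far would raise this floor (the equalizing mix achieves 4/3 against both Far and Near), so the proposed strategy is not optimal.

No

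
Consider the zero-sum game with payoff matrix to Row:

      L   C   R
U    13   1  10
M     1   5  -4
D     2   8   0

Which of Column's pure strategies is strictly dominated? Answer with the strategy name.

R holds Row's payoff strictly below L in every row: 10 < 13, -4 < 1, 0 < 2.
So L is strictly dominated for Column.

L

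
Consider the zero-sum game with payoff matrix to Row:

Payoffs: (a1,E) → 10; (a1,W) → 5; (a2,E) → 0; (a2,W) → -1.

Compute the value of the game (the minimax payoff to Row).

Row minima: a1 → 5, a2 → -1; maximin = 5.
Column maxima: E → 10, W → 5; minimax = 5.
Since maximin = minimax = 5, there is a saddle point and the value is 5.

5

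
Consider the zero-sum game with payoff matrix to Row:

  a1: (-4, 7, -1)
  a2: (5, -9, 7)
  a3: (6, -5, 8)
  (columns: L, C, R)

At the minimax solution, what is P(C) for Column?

5/11

Row minima: a1 → -4, a2 → -9, a3 → -5; maximin = -4.
Column maxima: L → 6, C → 7, R → 8; minimax = 6.
-4 ≠ 6, so there is no saddle point; optimal play is mixed.
a2 is strictly dominated by a3, so Row never plays it.
R is strictly dominated by L (it gives Row strictly more in every row), so Column never plays it.
On the remaining 2×2 (a1, a3 vs L, C):
Let Row play a1 with probability p. Expected payoff against L: (-4)p + 6(1−p) = −10p + 6; against C: 7p + (-5)(1−p) = 12p − 5.
Setting these equal: −10p + 6 = 12p − 5 ⇒ −22p = -11 ⇒ p = 1/2, and the value is (-10)·(1/2) + 6 = 1.
For Column: with q = P(L), equating a1's and a3's payoffs gives −11q + 7 = 11q − 5 ⇒ q = 6/11.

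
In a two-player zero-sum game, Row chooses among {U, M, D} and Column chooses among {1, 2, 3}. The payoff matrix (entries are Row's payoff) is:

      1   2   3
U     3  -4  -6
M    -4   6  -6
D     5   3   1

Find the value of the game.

Row minima: U → -6, M → -6, D → 1; maximin = 1.
Column maxima: 1 → 5, 2 → 6, 3 → 1; minimax = 1.
Since maximin = minimax = 1, there is a saddle point and the value is 1.

1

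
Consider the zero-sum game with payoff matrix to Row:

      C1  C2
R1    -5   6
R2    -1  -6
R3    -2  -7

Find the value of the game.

-9/4

Row minima: R1 → -5, R2 → -6, R3 → -7; maximin = -5.
Column maxima: C1 → -1, C2 → 6; minimax = -1.
-5 ≠ -1, so there is no saddle point; optimal play is mixed.
R3 is strictly dominated by R2, so Row never plays it.
On the remaining 2×2 (R1, R2 vs C1, C2):
Let Row play R1 with probability p. Expected payoff against C1: (-5)p + (-1)(1−p) = −4p − 1; against C2: 6p + (-6)(1−p) = 12p − 6.
Setting these equal: −4p − 1 = 12p − 6 ⇒ −16p = -5 ⇒ p = 5/16, and the value is (-4)·(5/16) − 1 = -9/4.
For Column: with q = P(C1), equating R1's and R2's payoffs gives −11q + 6 = 5q − 6 ⇒ q = 3/4.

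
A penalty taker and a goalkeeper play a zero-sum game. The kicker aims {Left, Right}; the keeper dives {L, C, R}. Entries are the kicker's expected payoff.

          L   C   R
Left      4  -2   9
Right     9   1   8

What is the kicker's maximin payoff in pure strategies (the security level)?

1

Row minima: Left → -2, Right → 1.
The best of these is 1.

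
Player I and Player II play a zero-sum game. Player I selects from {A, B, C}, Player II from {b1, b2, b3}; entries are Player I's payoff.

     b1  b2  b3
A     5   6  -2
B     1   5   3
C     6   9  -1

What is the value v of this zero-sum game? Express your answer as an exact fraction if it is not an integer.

Row minima: A → -2, B → 1, C → -1; maximin = 1.
Column maxima: b1 → 6, b2 → 9, b3 → 3; minimax = 3.
1 ≠ 3, so there is no saddle point; optimal play is mixed.
A is strictly dominated by C, so Player I never plays it.
b2 is strictly dominated by b1 (it gives Player I strictly more in every row), so Player II never plays it.
On the remaining 2×2 (B, C vs b1, b3):
Let Player I play B with probability p. Expected payoff against b1: 1p + 6(1−p) = −5p + 6; against b3: 3p + (-1)(1−p) = 4p − 1.
Setting these equal: −5p + 6 = 4p − 1 ⇒ −9p = -7 ⇒ p = 7/9, and the value is (-5)·(7/9) + 6 = 19/9.
For Player II: with q = P(b1), equating B's and C's payoffs gives −2q + 3 = 7q − 1 ⇒ q = 4/9.

19/9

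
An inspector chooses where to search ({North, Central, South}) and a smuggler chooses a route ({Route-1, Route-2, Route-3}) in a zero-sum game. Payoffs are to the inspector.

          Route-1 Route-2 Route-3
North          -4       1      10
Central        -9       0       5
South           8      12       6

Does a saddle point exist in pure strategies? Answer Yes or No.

Row minima: North → -4, Central → -9, South → 6; maximin = 6.
Column maxima: Route-1 → 8, Route-2 → 12, Route-3 → 10; minimax = 8.
6 ≠ 8, so no pure-strategy equilibrium exists.

No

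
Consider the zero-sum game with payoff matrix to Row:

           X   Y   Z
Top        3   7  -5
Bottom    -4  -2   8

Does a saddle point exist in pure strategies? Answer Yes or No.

No

Row minima: Top → -5, Bottom → -4; maximin = -4.
Column maxima: X → 3, Y → 7, Z → 8; minimax = 3.
-4 ≠ 3, so no pure-strategy equilibrium exists.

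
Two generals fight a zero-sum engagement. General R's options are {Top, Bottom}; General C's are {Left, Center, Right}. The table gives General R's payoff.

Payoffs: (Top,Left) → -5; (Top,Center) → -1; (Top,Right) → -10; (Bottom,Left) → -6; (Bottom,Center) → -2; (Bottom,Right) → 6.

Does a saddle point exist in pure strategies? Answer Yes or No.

Row minima: Top → -10, Bottom → -6; maximin = -6.
Column maxima: Left → -5, Center → -1, Right → 6; minimax = -5.
-6 ≠ -5, so no pure-strategy equilibrium exists.

No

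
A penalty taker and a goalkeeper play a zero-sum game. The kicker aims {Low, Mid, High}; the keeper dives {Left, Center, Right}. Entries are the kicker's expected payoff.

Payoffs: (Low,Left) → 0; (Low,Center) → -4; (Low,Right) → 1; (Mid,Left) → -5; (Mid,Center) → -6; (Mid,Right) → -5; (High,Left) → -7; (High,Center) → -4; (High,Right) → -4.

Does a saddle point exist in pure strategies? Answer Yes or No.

Yes

Row minima: Low → -4, Mid → -6, High → -7; maximin = -4.
Column maxima: Left → 0, Center → -4, Right → 1; minimax = -4.
maximin = minimax = -4, so a saddle point exists.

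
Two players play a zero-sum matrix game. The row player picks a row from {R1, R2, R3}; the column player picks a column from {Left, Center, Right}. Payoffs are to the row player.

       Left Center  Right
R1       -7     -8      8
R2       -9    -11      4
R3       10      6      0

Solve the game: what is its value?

Row minima: R1 → -8, R2 → -11, R3 → 0; maximin = 0.
Column maxima: Left → 10, Center → 6, Right → 8; minimax = 6.
0 ≠ 6, so there is no saddle point; optimal play is mixed.
R2 is strictly dominated by R1, so the row player never plays it.
Left is strictly dominated by Center (it gives the row player strictly more in every row), so the column player never plays it.
On the remaining 2×2 (R1, R3 vs Center, Right):
Let the row player play R1 with probability p. Expected payoff against Center: (-8)p + 6(1−p) = −14p + 6; against Right: 8p + 0(1−p) = 8p.
Setting these equal: −14p + 6 = 8p ⇒ −22p = -6 ⇒ p = 3/11, and the value is (-14)·(3/11) + 6 = 24/11.
For the column player: with q = P(Center), equating R1's and R3's payoffs gives −16q + 8 = 6q ⇒ q = 4/11.

24/11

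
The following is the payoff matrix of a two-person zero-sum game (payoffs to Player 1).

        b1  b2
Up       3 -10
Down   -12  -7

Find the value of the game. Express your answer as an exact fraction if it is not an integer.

-47/6

Row minima: Up → -10, Down → -12; maximin = -10.
Column maxima: b1 → 3, b2 → -7; minimax = -7.
-10 ≠ -7, so there is no saddle point; optimal play is mixed.
Let Player 1 play Up with probability p. Expected payoff against b1: 3p + (-12)(1−p) = 15p − 12; against b2: (-10)p + (-7)(1−p) = −3p − 7.
Setting these equal: 15p − 12 = −3p − 7 ⇒ 18p = 5 ⇒ p = 5/18, and the value is (15)·(5/18) − 12 = -47/6.
For Player 2: with q = P(b1), equating Up's and Down's payoffs gives 13q − 10 = −5q − 7 ⇒ q = 1/6.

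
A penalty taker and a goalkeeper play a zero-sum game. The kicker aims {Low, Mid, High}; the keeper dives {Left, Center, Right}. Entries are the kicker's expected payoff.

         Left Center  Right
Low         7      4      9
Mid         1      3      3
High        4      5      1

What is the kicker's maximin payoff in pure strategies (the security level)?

Row minima: Low → 4, Mid → 1, High → 1.
The best of these is 4.

4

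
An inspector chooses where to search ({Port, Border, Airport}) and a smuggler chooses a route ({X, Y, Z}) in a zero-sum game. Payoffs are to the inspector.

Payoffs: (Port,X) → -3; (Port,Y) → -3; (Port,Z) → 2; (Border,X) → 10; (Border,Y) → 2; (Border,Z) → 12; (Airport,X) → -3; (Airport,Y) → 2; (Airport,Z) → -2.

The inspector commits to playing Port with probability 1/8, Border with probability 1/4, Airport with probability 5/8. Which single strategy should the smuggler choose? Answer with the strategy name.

If the smuggler plays X, the inspector's expected payoff is (1/8)·(-3) + (1/4)·10 + (5/8)·(-3) = 1/4.
If the smuggler plays Y, the inspector's expected payoff is (1/8)·(-3) + (1/4)·2 + (5/8)·2 = 11/8.
If the smuggler plays Z, the inspector's expected payoff is (1/8)·2 + (1/4)·12 + (5/8)·(-2) = 2.
The smuggler minimizes the inspector's payoff; the smallest is 1/4, so the best response is X.

X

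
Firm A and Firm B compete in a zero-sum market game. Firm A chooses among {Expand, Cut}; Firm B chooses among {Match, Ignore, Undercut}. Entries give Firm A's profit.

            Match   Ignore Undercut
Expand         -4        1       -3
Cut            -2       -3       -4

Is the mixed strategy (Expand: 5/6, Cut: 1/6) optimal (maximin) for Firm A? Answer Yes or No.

No

Against Match this mix gives (5/6)·(-4) + (1/6)·(-2) = -11/3.
Against Ignore this mix gives (5/6)·1 + (1/6)·(-3) = 1/3.
Against Undercut this mix gives (5/6)·(-3) + (1/6)·(-4) = -19/6.
Firm B will play Match, holding Firm A to -11/3. Shifting weight toward the row that does better against Match would raise this floor (the equalizing mix achieves -10/3 against both Match and Undercut), so the proposed strategy is not optimal.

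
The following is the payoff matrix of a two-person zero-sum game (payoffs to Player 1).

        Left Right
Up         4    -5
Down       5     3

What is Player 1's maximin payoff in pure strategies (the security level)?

3

Row minima: Up → -5, Down → 3.
The best of these is 3.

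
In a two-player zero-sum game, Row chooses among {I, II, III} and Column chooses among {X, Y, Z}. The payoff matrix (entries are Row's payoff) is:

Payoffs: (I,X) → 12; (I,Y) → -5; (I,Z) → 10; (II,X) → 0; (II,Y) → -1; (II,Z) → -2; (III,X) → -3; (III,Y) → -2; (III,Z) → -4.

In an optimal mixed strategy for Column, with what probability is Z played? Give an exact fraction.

Row minima: I → -5, II → -2, III → -4; maximin = -2.
Column maxima: X → 12, Y → -1, Z → 10; minimax = -1.
-2 ≠ -1, so there is no saddle point; optimal play is mixed.
III is strictly dominated by II, so Row never plays it.
With III eliminated, X is strictly dominated by Y (it gives Row strictly more in every remaining row), so Column never plays it.
On the remaining 2×2 (I, II vs Y, Z):
Let Row play I with probability p. Expected payoff against Y: (-5)p + (-1)(1−p) = −4p − 1; against Z: 10p + (-2)(1−p) = 12p − 2.
Setting these equal: −4p − 1 = 12p − 2 ⇒ −16p = -1 ⇒ p = 1/16, and the value is (-4)·(1/16) − 1 = -5/4.
For Column: with q = P(Y), equating I's and II's payoffs gives −15q + 10 = q − 2 ⇒ q = 3/4.

1/4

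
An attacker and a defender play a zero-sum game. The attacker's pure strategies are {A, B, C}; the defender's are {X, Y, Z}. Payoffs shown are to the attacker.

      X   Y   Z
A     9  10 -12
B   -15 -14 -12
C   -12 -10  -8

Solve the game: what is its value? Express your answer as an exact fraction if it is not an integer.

Row minima: A → -12, B → -15, C → -12; maximin = -12.
Column maxima: X → 9, Y → 10, Z → -8; minimax = -8.
-12 ≠ -8, so there is no saddle point; optimal play is mixed.
B is strictly dominated by C, so the attacker never plays it.
Y is strictly dominated by X (it gives the attacker strictly more in every row), so the defender never plays it.
On the remaining 2×2 (A, C vs X, Z):
Let the attacker play A with probability p. Expected payoff against X: 9p + (-12)(1−p) = 21p − 12; against Z: (-12)p + (-8)(1−p) = −4p − 8.
Setting these equal: 21p − 12 = −4p − 8 ⇒ 25p = 4 ⇒ p = 4/25, and the value is (21)·(4/25) − 12 = -216/25.
For the defender: with q = P(X), equating A's and C's payoffs gives 21q − 12 = −4q − 8 ⇒ q = 4/25.

-216/25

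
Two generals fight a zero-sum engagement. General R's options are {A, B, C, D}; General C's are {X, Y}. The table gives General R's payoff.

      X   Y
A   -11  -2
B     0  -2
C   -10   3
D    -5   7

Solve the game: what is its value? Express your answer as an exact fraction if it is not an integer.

-5/7

Row minima: A → -11, B → -2, C → -10, D → -5; maximin = -2.
Column maxima: X → 0, Y → 7; minimax = 0.
-2 ≠ 0, so there is no saddle point; optimal play is mixed.
A is strictly dominated by C, so General R never plays it.
C is strictly dominated by D, so General R never plays it.
On the remaining 2×2 (B, D vs X, Y):
Let General R play B with probability p. Expected payoff against X: 0p + (-5)(1−p) = 5p − 5; against Y: (-2)p + 7(1−p) = −9p + 7.
Setting these equal: 5p − 5 = −9p + 7 ⇒ 14p = 12 ⇒ p = 6/7, and the value is (5)·(6/7) − 5 = -5/7.
For General C: with q = P(X), equating B's and D's payoffs gives 2q − 2 = −12q + 7 ⇒ q = 9/14.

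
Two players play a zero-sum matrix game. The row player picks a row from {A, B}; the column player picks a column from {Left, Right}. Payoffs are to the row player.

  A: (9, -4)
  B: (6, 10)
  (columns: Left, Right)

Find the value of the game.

114/17

Row minima: A → -4, B → 6; maximin = 6.
Column maxima: Left → 9, Right → 10; minimax = 9.
6 ≠ 9, so there is no saddle point; optimal play is mixed.
Let the row player play A with probability p. Expected payoff against Left: 9p + 6(1−p) = 3p + 6; against Right: (-4)p + 10(1−p) = −14p + 10.
Setting these equal: 3p + 6 = −14p + 10 ⇒ 17p = 4 ⇒ p = 4/17, and the value is (3)·(4/17) + 6 = 114/17.
For the column player: with q = P(Left), equating A's and B's payoffs gives 13q − 4 = −4q + 10 ⇒ q = 14/17.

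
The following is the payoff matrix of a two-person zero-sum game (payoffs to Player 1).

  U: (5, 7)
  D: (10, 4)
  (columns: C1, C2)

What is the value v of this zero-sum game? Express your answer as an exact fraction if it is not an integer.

Row minima: U → 5, D → 4; maximin = 5.
Column maxima: C1 → 10, C2 → 7; minimax = 7.
5 ≠ 7, so there is no saddle point; optimal play is mixed.
Let Player 1 play U with probability p. Expected payoff against C1: 5p + 10(1−p) = −5p + 10; against C2: 7p + 4(1−p) = 3p + 4.
Setting these equal: −5p + 10 = 3p + 4 ⇒ −8p = -6 ⇒ p = 3/4, and the value is (-5)·(3/4) + 10 = 25/4.
For Player 2: with q = P(C1), equating U's and D's payoffs gives −2q + 7 = 6q + 4 ⇒ q = 3/8.

25/4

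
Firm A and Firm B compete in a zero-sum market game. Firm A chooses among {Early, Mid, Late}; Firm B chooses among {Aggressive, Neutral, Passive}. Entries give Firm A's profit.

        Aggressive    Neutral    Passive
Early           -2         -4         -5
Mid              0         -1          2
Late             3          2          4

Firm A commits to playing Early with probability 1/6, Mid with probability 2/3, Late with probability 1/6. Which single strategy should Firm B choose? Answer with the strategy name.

If Firm B plays Aggressive, Firm A's expected payoff is (1/6)·(-2) + (2/3)·0 + (1/6)·3 = 1/6.
If Firm B plays Neutral, Firm A's expected payoff is (1/6)·(-4) + (2/3)·(-1) + (1/6)·2 = -1.
If Firm B plays Passive, Firm A's expected payoff is (1/6)·(-5) + (2/3)·2 + (1/6)·4 = 7/6.
Firm B minimizes Firm A's payoff; the smallest is -1, so the best response is Neutral.

Neutral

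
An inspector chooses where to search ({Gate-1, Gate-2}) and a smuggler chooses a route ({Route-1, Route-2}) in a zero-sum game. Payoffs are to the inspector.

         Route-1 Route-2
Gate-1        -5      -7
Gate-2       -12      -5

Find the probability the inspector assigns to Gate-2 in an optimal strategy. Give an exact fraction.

Row minima: Gate-1 → -7, Gate-2 → -12; maximin = -7.
Column maxima: Route-1 → -5, Route-2 → -5; minimax = -5.
-7 ≠ -5, so there is no saddle point; optimal play is mixed.
Let the inspector play Gate-1 with probability p. Expected payoff against Route-1: (-5)p + (-12)(1−p) = 7p − 12; against Route-2: (-7)p + (-5)(1−p) = −2p − 5.
Setting these equal: 7p − 12 = −2p − 5 ⇒ 9p = 7 ⇒ p = 7/9, and the value is (7)·(7/9) − 12 = -59/9.
For the smuggler: with q = P(Route-1), equating Gate-1's and Gate-2's payoffs gives 2q − 7 = −7q − 5 ⇒ q = 2/9.

2/9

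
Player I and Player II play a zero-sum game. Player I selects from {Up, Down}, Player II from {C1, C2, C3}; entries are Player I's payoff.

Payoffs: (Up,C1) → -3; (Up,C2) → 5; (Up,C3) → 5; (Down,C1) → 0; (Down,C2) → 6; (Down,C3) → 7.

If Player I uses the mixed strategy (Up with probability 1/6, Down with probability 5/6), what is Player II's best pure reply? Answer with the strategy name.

C1

If Player II plays C1, Player I's expected payoff is (1/6)·(-3) + (5/6)·0 = -1/2.
If Player II plays C2, Player I's expected payoff is (1/6)·5 + (5/6)·6 = 35/6.
If Player II plays C3, Player I's expected payoff is (1/6)·5 + (5/6)·7 = 20/3.
Player II minimizes Player I's payoff; the smallest is -1/2, so the best response is C1.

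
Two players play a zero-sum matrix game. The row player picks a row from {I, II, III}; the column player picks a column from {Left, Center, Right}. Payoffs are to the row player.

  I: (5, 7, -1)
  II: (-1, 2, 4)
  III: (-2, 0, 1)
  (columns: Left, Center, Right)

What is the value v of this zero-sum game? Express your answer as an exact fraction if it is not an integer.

19/11

Row minima: I → -1, II → -1, III → -2; maximin = -1.
Column maxima: Left → 5, Center → 7, Right → 4; minimax = 4.
-1 ≠ 4, so there is no saddle point; optimal play is mixed.
III is strictly dominated by II, so the row player never plays it.
Center is strictly dominated by Left (it gives the row player strictly more in every row), so the column player never plays it.
On the remaining 2×2 (I, II vs Left, Right):
Let the row player play I with probability p. Expected payoff against Left: 5p + (-1)(1−p) = 6p − 1; against Right: (-1)p + 4(1−p) = −5p + 4.
Setting these equal: 6p − 1 = −5p + 4 ⇒ 11p = 5 ⇒ p = 5/11, and the value is (6)·(5/11) − 1 = 19/11.
For the column player: with q = P(Left), equating I's and II's payoffs gives 6q − 1 = −5q + 4 ⇒ q = 5/11.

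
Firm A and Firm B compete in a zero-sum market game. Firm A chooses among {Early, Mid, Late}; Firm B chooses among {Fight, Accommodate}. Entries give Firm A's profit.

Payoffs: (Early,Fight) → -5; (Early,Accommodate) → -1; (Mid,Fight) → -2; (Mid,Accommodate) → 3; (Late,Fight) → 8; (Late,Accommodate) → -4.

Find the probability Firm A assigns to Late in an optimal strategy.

Row minima: Early → -5, Mid → -2, Late → -4; maximin = -2.
Column maxima: Fight → 8, Accommodate → 3; minimax = 3.
-2 ≠ 3, so there is no saddle point; optimal play is mixed.
Early is strictly dominated by Mid, so Firm A never plays it.
On the remaining 2×2 (Mid, Late vs Fight, Accommodate):
Let Firm A play Mid with probability p. Expected payoff against Fight: (-2)p + 8(1−p) = −10p + 8; against Accommodate: 3p + (-4)(1−p) = 7p − 4.
Setting these equal: −10p + 8 = 7p − 4 ⇒ −17p = -12 ⇒ p = 12/17, and the value is (-10)·(12/17) + 8 = 16/17.
For Firm B: with q = P(Fight), equating Mid's and Late's payoffs gives −5q + 3 = 12q − 4 ⇒ q = 7/17.

5/17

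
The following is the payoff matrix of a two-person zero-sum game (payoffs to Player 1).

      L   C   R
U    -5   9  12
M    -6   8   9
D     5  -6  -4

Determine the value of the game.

3/5

Row minima: U → -5, M → -6, D → -6; maximin = -5.
Column maxima: L → 5, C → 9, R → 12; minimax = 5.
-5 ≠ 5, so there is no saddle point; optimal play is mixed.
M is strictly dominated by U, so Player 1 never plays it.
R is strictly dominated by C (it gives Player 1 strictly more in every row), so Player 2 never plays it.
On the remaining 2×2 (U, D vs L, C):
Let Player 1 play U with probability p. Expected payoff against L: (-5)p + 5(1−p) = −10p + 5; against C: 9p + (-6)(1−p) = 15p − 6.
Setting these equal: −10p + 5 = 15p − 6 ⇒ −25p = -11 ⇒ p = 11/25, and the value is (-10)·(11/25) + 5 = 3/5.
For Player 2: with q = P(L), equating U's and D's payoffs gives −14q + 9 = 11q − 6 ⇒ q = 3/5.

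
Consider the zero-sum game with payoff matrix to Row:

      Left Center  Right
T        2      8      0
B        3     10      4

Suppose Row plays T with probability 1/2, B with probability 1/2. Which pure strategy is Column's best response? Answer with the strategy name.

Right

If Column plays Left, Row's expected payoff is (1/2)·2 + (1/2)·3 = 5/2.
If Column plays Center, Row's expected payoff is (1/2)·8 + (1/2)·10 = 9.
If Column plays Right, Row's expected payoff is (1/2)·0 + (1/2)·4 = 2.
Column minimizes Row's payoff; the smallest is 2, so the best response is Right.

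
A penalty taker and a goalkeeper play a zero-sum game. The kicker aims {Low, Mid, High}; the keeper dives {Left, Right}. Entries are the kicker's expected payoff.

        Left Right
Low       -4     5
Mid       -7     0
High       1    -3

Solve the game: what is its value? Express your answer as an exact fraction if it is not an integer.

Row minima: Low → -4, Mid → -7, High → -3; maximin = -3.
Column maxima: Left → 1, Right → 5; minimax = 1.
-3 ≠ 1, so there is no saddle point; optimal play is mixed.
Mid is strictly dominated by Low, so the kicker never plays it.
On the remaining 2×2 (Low, High vs Left, Right):
Let the kicker play Low with probability p. Expected payoff against Left: (-4)p + 1(1−p) = −5p + 1; against Right: 5p + (-3)(1−p) = 8p − 3.
Setting these equal: −5p + 1 = 8p − 3 ⇒ −13p = -4 ⇒ p = 4/13, and the value is (-5)·(4/13) + 1 = -7/13.
For the keeper: with q = P(Left), equating Low's and High's payoffs gives −9q + 5 = 4q − 3 ⇒ q = 8/13.

-7/13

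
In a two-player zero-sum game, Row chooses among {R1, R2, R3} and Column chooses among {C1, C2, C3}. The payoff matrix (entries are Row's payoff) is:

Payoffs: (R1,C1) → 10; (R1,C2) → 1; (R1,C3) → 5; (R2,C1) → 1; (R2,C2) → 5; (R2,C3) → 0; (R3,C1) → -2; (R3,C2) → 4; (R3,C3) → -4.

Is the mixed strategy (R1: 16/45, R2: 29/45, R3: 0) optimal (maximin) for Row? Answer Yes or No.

No

Against C1 this mix gives (16/45)·10 + (29/45)·1 = 21/5.
Against C2 this mix gives (16/45)·1 + (29/45)·5 = 161/45.
Against C3 this mix gives (16/45)·5 + (29/45)·0 = 16/9.
Column will play C3, holding Row to 16/9. Shifting weight toward the row that does better against C3 would raise this floor (the equalizing mix achieves 25/9 against both C3 and C2), so the proposed strategy is not optimal.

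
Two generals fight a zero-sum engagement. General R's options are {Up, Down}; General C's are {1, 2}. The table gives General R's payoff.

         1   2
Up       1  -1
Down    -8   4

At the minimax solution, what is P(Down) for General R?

Row minima: Up → -1, Down → -8; maximin = -1.
Column maxima: 1 → 1, 2 → 4; minimax = 1.
-1 ≠ 1, so there is no saddle point; optimal play is mixed.
Let General R play Up with probability p. Expected payoff against 1: 1p + (-8)(1−p) = 9p − 8; against 2: (-1)p + 4(1−p) = −5p + 4.
Setting these equal: 9p − 8 = −5p + 4 ⇒ 14p = 12 ⇒ p = 6/7, and the value is (9)·(6/7) − 8 = -2/7.
For General C: with q = P(1), equating Up's and Down's payoffs gives 2q − 1 = −12q + 4 ⇒ q = 5/14.

1/7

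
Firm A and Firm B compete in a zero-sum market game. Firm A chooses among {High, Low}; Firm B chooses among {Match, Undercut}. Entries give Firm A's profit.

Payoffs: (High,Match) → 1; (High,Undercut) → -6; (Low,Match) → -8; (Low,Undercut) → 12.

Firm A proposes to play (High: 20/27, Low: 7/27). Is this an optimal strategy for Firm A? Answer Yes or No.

Against Match this mix gives (20/27)·1 + (7/27)·(-8) = -4/3.
Against Undercut this mix gives (20/27)·(-6) + (7/27)·12 = -4/3.
All of Firm B's active replies (Match, Undercut) yield -4/3, and no column does worse for Firm A. The mix makes Firm B indifferent and guarantees -4/3, so it is optimal.

Yes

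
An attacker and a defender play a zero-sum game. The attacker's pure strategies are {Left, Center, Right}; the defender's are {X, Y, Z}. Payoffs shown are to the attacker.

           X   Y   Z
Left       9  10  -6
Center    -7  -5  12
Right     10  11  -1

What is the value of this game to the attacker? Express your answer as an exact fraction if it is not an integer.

Row minima: Left → -6, Center → -7, Right → -1; maximin = -1.
Column maxima: X → 10, Y → 11, Z → 12; minimax = 10.
-1 ≠ 10, so there is no saddle point; optimal play is mixed.
Left is strictly dominated by Right, so the attacker never plays it.
Y is strictly dominated by X (it gives the attacker strictly more in every row), so the defender never plays it.
On the remaining 2×2 (Center, Right vs X, Z):
Let the attacker play Center with probability p. Expected payoff against X: (-7)p + 10(1−p) = −17p + 10; against Z: 12p + (-1)(1−p) = 13p − 1.
Setting these equal: −17p + 10 = 13p − 1 ⇒ −30p = -11 ⇒ p = 11/30, and the value is (-17)·(11/30) + 10 = 113/30.
For the defender: with q = P(X), equating Center's and Right's payoffs gives −19q + 12 = 11q − 1 ⇒ q = 13/30.

113/30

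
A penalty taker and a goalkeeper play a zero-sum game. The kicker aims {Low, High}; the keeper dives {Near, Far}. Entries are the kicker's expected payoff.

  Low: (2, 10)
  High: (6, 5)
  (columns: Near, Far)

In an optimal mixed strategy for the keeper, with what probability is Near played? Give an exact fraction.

5/9

Row minima: Low → 2, High → 5; maximin = 5.
Column maxima: Near → 6, Far → 10; minimax = 6.
5 ≠ 6, so there is no saddle point; optimal play is mixed.
Let the kicker play Low with probability p. Expected payoff against Near: 2p + 6(1−p) = −4p + 6; against Far: 10p + 5(1−p) = 5p + 5.
Setting these equal: −4p + 6 = 5p + 5 ⇒ −9p = -1 ⇒ p = 1/9, and the value is (-4)·(1/9) + 6 = 50/9.
For the keeper: with q = P(Near), equating Low's and High's payoffs gives −8q + 10 = q + 5 ⇒ q = 5/9.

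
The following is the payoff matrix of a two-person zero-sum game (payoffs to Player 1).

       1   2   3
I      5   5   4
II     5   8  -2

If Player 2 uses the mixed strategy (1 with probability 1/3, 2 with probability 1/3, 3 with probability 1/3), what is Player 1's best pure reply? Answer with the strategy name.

I

Expected payoff of I: (1/3)·5 + (1/3)·5 + (1/3)·4 = 14/3.
Expected payoff of II: (1/3)·5 + (1/3)·8 + (1/3)·(-2) = 11/3.
The largest is 14/3, so Player 1's best response is I.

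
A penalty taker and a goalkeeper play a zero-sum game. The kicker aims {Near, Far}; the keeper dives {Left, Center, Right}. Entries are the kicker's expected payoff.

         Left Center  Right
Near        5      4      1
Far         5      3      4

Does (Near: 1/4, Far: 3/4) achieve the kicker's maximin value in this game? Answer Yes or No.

Yes

Against Left this mix gives (1/4)·5 + (3/4)·5 = 5.
Against Center this mix gives (1/4)·4 + (3/4)·3 = 13/4.
Against Right this mix gives (1/4)·1 + (3/4)·4 = 13/4.
All of the keeper's active replies (Center, Right) yield 13/4, and no column does worse for the kicker. The mix makes the keeper indifferent and guarantees 13/4, so it is optimal.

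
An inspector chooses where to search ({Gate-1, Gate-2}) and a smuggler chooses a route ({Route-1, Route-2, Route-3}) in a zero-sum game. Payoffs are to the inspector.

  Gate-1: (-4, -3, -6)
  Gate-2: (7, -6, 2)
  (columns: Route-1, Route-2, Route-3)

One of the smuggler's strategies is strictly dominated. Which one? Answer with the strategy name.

Route-3 holds the inspector's payoff strictly below Route-1 in every row: -6 < -4, 2 < 7.
So Route-1 is strictly dominated for the smuggler.

Route-1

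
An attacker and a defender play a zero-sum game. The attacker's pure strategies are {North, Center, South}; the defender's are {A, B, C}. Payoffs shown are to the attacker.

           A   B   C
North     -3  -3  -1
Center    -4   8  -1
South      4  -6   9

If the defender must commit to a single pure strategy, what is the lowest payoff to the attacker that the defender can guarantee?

4

Column maxima: A → 4, B → 8, C → 9.
The smallest of these is 4.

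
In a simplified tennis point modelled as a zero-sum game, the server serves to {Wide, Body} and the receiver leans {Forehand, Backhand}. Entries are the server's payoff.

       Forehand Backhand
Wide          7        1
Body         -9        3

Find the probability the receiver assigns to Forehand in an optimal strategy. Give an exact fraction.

1/9

Row minima: Wide → 1, Body → -9; maximin = 1.
Column maxima: Forehand → 7, Backhand → 3; minimax = 3.
1 ≠ 3, so there is no saddle point; optimal play is mixed.
Let the server play Wide with probability p. Expected payoff against Forehand: 7p + (-9)(1−p) = 16p − 9; against Backhand: 1p + 3(1−p) = −2p + 3.
Setting these equal: 16p − 9 = −2p + 3 ⇒ 18p = 12 ⇒ p = 2/3, and the value is (16)·(2/3) − 9 = 5/3.
For the receiver: with q = P(Forehand), equating Wide's and Body's payoffs gives 6q + 1 = −12q + 3 ⇒ q = 1/9.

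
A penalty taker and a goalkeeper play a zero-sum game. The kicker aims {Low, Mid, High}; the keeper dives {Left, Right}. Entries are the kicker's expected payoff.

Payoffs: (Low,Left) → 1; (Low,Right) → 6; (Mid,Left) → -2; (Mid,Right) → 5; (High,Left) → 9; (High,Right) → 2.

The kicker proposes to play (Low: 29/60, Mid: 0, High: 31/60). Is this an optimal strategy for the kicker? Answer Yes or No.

No

Against Left this mix gives (29/60)·1 + (31/60)·9 = 77/15.
Against Right this mix gives (29/60)·6 + (31/60)·2 = 59/15.
The keeper will play Right, holding the kicker to 59/15. Shifting weight toward the row that does better against Right would raise this floor (the equalizing mix achieves 13/3 against both Right and Left), so the proposed strategy is not optimal.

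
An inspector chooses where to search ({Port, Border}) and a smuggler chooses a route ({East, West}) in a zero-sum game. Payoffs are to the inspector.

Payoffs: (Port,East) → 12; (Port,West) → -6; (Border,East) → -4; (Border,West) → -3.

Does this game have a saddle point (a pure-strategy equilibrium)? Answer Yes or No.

Row minima: Port → -6, Border → -4; maximin = -4.
Column maxima: East → 12, West → -3; minimax = -3.
-4 ≠ -3, so no pure-strategy equilibrium exists.

No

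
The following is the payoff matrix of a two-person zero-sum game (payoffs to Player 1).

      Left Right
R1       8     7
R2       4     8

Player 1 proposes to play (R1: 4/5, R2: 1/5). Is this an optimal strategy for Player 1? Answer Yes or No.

Yes

Against Left this mix gives (4/5)·8 + (1/5)·4 = 36/5.
Against Right this mix gives (4/5)·7 + (1/5)·8 = 36/5.
All of Player 2's active replies (Left, Right) yield 36/5, and no column does worse for Player 1. The mix makes Player 2 indifferent and guarantees 36/5, so it is optimal.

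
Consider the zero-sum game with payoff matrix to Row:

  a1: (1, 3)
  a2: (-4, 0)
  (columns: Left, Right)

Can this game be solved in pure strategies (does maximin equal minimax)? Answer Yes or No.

Yes

Row minima: a1 → 1, a2 → -4; maximin = 1.
Column maxima: Left → 1, Right → 3; minimax = 1.
maximin = minimax = 1, so a saddle point exists.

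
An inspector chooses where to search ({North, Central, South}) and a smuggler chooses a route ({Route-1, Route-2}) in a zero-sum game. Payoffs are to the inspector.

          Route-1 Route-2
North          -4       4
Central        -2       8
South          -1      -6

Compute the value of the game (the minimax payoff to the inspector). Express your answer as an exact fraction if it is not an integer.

Row minima: North → -4, Central → -2, South → -6; maximin = -2.
Column maxima: Route-1 → -1, Route-2 → 8; minimax = -1.
-2 ≠ -1, so there is no saddle point; optimal play is mixed.
North is strictly dominated by Central, so the inspector never plays it.
On the remaining 2×2 (Central, South vs Route-1, Route-2):
Let the inspector play Central with probability p. Expected payoff against Route-1: (-2)p + (-1)(1−p) = −p − 1; against Route-2: 8p + (-6)(1−p) = 14p − 6.
Setting these equal: −p − 1 = 14p − 6 ⇒ −15p = -5 ⇒ p = 1/3, and the value is (-1)·(1/3) − 1 = -4/3.
For the smuggler: with q = P(Route-1), equating Central's and South's payoffs gives −10q + 8 = 5q − 6 ⇒ q = 14/15.

-4/3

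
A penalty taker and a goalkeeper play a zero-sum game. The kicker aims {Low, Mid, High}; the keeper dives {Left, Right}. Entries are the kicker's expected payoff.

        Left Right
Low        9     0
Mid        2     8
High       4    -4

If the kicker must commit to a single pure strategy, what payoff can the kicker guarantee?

Row minima: Low → 0, Mid → 2, High → -4.
The best of these is 2.

2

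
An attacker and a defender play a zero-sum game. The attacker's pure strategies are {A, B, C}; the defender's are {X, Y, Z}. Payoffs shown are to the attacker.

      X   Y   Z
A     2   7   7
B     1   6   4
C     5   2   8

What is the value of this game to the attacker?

Row minima: A → 2, B → 1, C → 2; maximin = 2.
Column maxima: X → 5, Y → 7, Z → 8; minimax = 5.
2 ≠ 5, so there is no saddle point; optimal play is mixed.
B is strictly dominated by A, so the attacker never plays it.
Z is strictly dominated by X (it gives the attacker strictly more in every row), so the defender never plays it.
On the remaining 2×2 (A, C vs X, Y):
Let the attacker play A with probability p. Expected payoff against X: 2p + 5(1−p) = −3p + 5; against Y: 7p + 2(1−p) = 5p + 2.
Setting these equal: −3p + 5 = 5p + 2 ⇒ −8p = -3 ⇒ p = 3/8, and the value is (-3)·(3/8) + 5 = 31/8.
For the defender: with q = P(X), equating A's and C's payoffs gives −5q + 7 = 3q + 2 ⇒ q = 5/8.

31/8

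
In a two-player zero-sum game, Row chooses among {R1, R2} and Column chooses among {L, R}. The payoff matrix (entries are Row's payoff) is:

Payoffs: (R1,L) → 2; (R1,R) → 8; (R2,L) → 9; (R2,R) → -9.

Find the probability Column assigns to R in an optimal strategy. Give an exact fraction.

Row minima: R1 → 2, R2 → -9; maximin = 2.
Column maxima: L → 9, R → 8; minimax = 8.
2 ≠ 8, so there is no saddle point; optimal play is mixed.
Let Row play R1 with probability p. Expected payoff against L: 2p + 9(1−p) = −7p + 9; against R: 8p + (-9)(1−p) = 17p − 9.
Setting these equal: −7p + 9 = 17p − 9 ⇒ −24p = -18 ⇒ p = 3/4, and the value is (-7)·(3/4) + 9 = 15/4.
For Column: with q = P(L), equating R1's and R2's payoffs gives −6q + 8 = 18q − 9 ⇒ q = 17/24.

7/24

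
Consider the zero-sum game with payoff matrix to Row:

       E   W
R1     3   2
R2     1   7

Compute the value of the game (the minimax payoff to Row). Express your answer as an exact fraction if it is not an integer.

19/7

Row minima: R1 → 2, R2 → 1; maximin = 2.
Column maxima: E → 3, W → 7; minimax = 3.
2 ≠ 3, so there is no saddle point; optimal play is mixed.
Let Row play R1 with probability p. Expected payoff against E: 3p + 1(1−p) = 2p + 1; against W: 2p + 7(1−p) = −5p + 7.
Setting these equal: 2p + 1 = −5p + 7 ⇒ 7p = 6 ⇒ p = 6/7, and the value is (2)·(6/7) + 1 = 19/7.
For Column: with q = P(E), equating R1's and R2's payoffs gives q + 2 = −6q + 7 ⇒ q = 5/7.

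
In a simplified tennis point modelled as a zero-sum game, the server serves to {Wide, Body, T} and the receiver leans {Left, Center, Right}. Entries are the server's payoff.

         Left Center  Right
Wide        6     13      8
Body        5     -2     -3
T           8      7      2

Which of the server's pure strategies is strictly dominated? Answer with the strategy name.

Body

Wide gives a strictly higher payoff than Body against every column: 6 > 5, 13 > -2, 8 > -3.
So Body is strictly dominated and the server never plays it.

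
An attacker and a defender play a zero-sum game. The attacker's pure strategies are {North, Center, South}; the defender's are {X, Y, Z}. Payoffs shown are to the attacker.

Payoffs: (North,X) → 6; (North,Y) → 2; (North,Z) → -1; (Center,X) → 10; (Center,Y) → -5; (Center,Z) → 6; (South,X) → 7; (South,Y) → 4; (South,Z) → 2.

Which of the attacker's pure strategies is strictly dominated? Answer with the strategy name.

North

South gives a strictly higher payoff than North against every column: 7 > 6, 4 > 2, 2 > -1.
So North is strictly dominated and the attacker never plays it.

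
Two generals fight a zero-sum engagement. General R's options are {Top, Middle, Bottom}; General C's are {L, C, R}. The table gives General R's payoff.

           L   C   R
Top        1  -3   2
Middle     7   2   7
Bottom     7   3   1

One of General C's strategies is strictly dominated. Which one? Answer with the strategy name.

L

C holds General R's payoff strictly below L in every row: -3 < 1, 2 < 7, 3 < 7.
So L is strictly dominated for General C.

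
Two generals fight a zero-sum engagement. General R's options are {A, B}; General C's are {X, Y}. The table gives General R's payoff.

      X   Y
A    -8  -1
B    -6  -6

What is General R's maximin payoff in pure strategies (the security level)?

-6

Row minima: A → -8, B → -6.
The best of these is -6.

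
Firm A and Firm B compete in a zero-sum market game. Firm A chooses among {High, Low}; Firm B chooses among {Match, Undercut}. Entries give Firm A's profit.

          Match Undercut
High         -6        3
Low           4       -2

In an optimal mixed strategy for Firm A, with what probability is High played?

Row minima: High → -6, Low → -2; maximin = -2.
Column maxima: Match → 4, Undercut → 3; minimax = 3.
-2 ≠ 3, so there is no saddle point; optimal play is mixed.
Let Firm A play High with probability p. Expected payoff against Match: (-6)p + 4(1−p) = −10p + 4; against Undercut: 3p + (-2)(1−p) = 5p − 2.
Setting these equal: −10p + 4 = 5p − 2 ⇒ −15p = -6 ⇒ p = 2/5, and the value is (-10)·(2/5) + 4 = 0.
For Firm B: with q = P(Match), equating High's and Low's payoffs gives −9q + 3 = 6q − 2 ⇒ q = 1/3.

2/5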